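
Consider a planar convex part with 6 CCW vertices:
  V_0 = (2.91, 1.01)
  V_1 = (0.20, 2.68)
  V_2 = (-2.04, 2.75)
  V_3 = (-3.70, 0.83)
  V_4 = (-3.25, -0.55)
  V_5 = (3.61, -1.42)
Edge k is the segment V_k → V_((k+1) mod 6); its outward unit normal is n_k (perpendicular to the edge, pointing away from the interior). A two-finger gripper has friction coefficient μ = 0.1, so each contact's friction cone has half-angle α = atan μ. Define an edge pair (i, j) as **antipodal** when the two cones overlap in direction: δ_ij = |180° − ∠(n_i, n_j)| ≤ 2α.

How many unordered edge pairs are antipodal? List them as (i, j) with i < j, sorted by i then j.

α = atan 0.1 = 5.71°;  2α = 11.42°
n_0 = (+0.5246, +0.8513)
n_1 = (+0.0312, +0.9995)
n_2 = (-0.7565, +0.6540)
n_3 = (-0.9507, -0.3100)
n_4 = (-0.1258, -0.9921)
n_5 = (+0.9609, +0.2768)
  (0,1): δ = 150.15°  ·
  (0,2): δ = 99.20°  ·
  (0,3): δ = 40.30°  ·
  (0,4): δ = 24.42°  ·
  (0,5): δ = 137.71°  ·
  (1,2): δ = 129.06°  ·
  (1,3): δ = 70.15°  ·
  (1,4): δ = 5.44°  ✓
  (1,5): δ = 107.86°  ·
  (2,3): δ = 121.09°  ·
  (2,4): δ = 56.38°  ·
  (2,5): δ = 56.92°  ·
  (3,4): δ = 115.29°  ·
  (3,5): δ = 1.99°  ✓
  (4,5): δ = 66.70°  ·
antipodal pairs: 2

count = 2; pairs: (1,4), (3,5)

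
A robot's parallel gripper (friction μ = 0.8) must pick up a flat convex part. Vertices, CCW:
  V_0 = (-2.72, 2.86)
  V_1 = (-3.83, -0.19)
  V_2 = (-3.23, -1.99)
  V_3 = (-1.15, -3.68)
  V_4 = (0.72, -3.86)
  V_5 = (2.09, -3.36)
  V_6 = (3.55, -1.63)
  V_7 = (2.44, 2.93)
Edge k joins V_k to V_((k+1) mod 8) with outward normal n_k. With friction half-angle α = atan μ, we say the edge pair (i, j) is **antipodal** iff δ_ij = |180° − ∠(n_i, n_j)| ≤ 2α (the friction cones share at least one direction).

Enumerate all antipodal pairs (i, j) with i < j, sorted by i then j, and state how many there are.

count = 13; pairs: (0,3), (0,4), (0,5), (0,6), (1,5), (1,6), (1,7), (2,6), (2,7), (3,6), (3,7), (4,7), (5,7)

α = atan 0.8 = 38.66°;  2α = 77.32°
n_0 = (-0.9397, +0.3420)
n_1 = (-0.9487, -0.3162)
n_2 = (-0.6306, -0.7761)
n_3 = (-0.0958, -0.9954)
n_4 = (+0.3428, -0.9394)
n_5 = (+0.7642, -0.6450)
n_6 = (+0.9716, +0.2365)
n_7 = (-0.0136, +0.9999)
  (0,1): δ = 141.57°  ·
  (0,2): δ = 109.10°  ·
  (0,3): δ = 75.50°  ✓
  (0,4): δ = 49.95°  ✓
  (0,5): δ = 20.16°  ✓
  (0,6): δ = 33.68°  ✓
  (0,7): δ = 110.78°  ·
  (1,2): δ = 147.53°  ·
  (1,3): δ = 113.93°  ·
  (1,4): δ = 88.38°  ·
  (1,5): δ = 58.60°  ✓
  (1,6): δ = 4.75°  ✓
  (1,7): δ = 72.34°  ✓
  (2,3): δ = 146.40°  ·
  (2,4): δ = 120.86°  ·
  (2,5): δ = 91.07°  ·
  (2,6): δ = 37.23°  ✓
  (2,7): δ = 39.87°  ✓
  (3,4): δ = 154.45°  ·
  (3,5): δ = 124.66°  ·
  (3,6): δ = 70.82°  ✓
  (3,7): δ = 6.28°  ✓
  (4,5): δ = 150.21°  ·
  (4,6): δ = 96.37°  ·
  (4,7): δ = 19.27°  ✓
  (5,6): δ = 126.16°  ·
  (5,7): δ = 49.06°  ✓
  (6,7): δ = 102.90°  ·
antipodal pairs: 13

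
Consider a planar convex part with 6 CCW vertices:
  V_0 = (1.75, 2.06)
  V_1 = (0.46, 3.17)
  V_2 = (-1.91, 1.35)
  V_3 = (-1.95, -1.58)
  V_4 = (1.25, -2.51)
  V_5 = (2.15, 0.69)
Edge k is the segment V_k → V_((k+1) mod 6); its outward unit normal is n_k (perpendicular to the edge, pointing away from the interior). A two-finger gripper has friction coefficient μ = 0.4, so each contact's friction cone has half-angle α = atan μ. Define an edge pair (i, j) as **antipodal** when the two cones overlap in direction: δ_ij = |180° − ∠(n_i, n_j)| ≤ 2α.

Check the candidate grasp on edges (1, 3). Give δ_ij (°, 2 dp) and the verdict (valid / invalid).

α = atan 0.4 = 21.80°;  2α = 43.60°
edge 1: e_1 = (-2.37, -1.82);  n_1 = (-0.6091, +0.7931)
edge 3: e_3 = (+3.20, -0.93);  n_3 = (-0.2791, -0.9603)
∠(n_1, n_3) = 126.27°
δ = |180° − 126.27°| = 53.73°
53.73° > 2α = 43.60°  →  invalid

δ = 53.73°, invalid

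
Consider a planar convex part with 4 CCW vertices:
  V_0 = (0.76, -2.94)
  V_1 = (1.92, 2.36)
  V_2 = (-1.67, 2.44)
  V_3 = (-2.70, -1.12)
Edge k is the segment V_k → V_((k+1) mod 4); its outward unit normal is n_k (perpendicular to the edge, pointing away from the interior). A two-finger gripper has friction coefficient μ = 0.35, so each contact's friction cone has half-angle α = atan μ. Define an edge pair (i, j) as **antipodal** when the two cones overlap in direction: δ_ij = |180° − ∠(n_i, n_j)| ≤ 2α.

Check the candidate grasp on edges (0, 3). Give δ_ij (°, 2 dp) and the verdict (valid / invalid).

α = atan 0.35 = 19.29°;  2α = 38.58°
edge 0: e_0 = (+1.16, +5.30);  n_0 = (+0.9769, -0.2138)
edge 3: e_3 = (+3.46, -1.82);  n_3 = (-0.4655, -0.8850)
∠(n_0, n_3) = 105.40°
δ = |180° − 105.40°| = 74.60°
74.60° > 2α = 38.58°  →  invalid

δ = 74.60°, invalid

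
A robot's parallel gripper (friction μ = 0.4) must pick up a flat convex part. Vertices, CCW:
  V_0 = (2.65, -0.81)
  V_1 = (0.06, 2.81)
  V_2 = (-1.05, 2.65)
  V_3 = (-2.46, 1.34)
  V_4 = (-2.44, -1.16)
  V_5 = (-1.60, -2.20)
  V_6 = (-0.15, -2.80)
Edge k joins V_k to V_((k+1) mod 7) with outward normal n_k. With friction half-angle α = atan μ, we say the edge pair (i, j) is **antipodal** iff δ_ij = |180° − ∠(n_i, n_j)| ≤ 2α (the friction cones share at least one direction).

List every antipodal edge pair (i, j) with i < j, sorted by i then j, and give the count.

count = 6; pairs: (0,3), (0,4), (0,5), (1,5), (1,6), (2,6)

α = atan 0.4 = 21.80°;  2α = 43.60°
n_0 = (+0.8133, +0.5819)
n_1 = (-0.1427, +0.9898)
n_2 = (-0.6807, +0.7326)
n_3 = (-1.0000, -0.0080)
n_4 = (-0.7779, -0.6283)
n_5 = (-0.3824, -0.9240)
n_6 = (+0.5793, -0.8151)
  (0,1): δ = 117.38°  ·
  (0,2): δ = 82.69°  ·
  (0,3): δ = 35.12°  ✓
  (0,4): δ = 3.34°  ✓
  (0,5): δ = 31.94°  ✓
  (0,6): δ = 89.82°  ·
  (1,2): δ = 145.31°  ·
  (1,3): δ = 97.74°  ·
  (1,4): δ = 59.27°  ·
  (1,5): δ = 30.68°  ✓
  (1,6): δ = 27.20°  ✓
  (2,3): δ = 132.44°  ·
  (2,4): δ = 93.97°  ·
  (2,5): δ = 65.37°  ·
  (2,6): δ = 7.49°  ✓
  (3,4): δ = 141.53°  ·
  (3,5): δ = 112.94°  ·
  (3,6): δ = 55.06°  ·
  (4,5): δ = 151.41°  ·
  (4,6): δ = 93.53°  ·
  (5,6): δ = 122.12°  ·
antipodal pairs: 6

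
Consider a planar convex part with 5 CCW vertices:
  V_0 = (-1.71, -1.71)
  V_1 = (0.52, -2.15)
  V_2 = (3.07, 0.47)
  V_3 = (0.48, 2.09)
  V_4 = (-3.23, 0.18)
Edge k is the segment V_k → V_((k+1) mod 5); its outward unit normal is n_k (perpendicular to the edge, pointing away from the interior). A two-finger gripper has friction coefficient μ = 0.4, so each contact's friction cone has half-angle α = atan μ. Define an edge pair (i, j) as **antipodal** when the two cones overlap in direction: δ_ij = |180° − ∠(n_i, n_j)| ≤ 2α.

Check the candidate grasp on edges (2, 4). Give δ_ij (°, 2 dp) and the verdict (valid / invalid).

δ = 19.17°, valid

α = atan 0.4 = 21.80°;  2α = 43.60°
edge 2: e_2 = (-2.59, +1.62);  n_2 = (+0.5303, +0.8478)
edge 4: e_4 = (+1.52, -1.89);  n_4 = (-0.7793, -0.6267)
∠(n_2, n_4) = 160.83°
δ = |180° − 160.83°| = 19.17°
19.17° ≤ 2α = 43.60°  →  valid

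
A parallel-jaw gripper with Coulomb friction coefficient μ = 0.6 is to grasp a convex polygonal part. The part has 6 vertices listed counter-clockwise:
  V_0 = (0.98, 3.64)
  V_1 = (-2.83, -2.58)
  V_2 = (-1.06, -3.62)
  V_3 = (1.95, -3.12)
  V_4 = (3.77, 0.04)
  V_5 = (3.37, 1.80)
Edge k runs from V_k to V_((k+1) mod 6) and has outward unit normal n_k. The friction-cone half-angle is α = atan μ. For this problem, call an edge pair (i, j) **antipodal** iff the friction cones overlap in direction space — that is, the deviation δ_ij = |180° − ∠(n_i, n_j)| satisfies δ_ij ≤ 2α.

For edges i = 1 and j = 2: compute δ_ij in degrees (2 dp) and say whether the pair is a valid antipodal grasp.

α = atan 0.6 = 30.96°;  2α = 61.93°
edge 1: e_1 = (+1.77, -1.04);  n_1 = (-0.5066, -0.8622)
edge 2: e_2 = (+3.01, +0.50);  n_2 = (+0.1639, -0.9865)
∠(n_1, n_2) = 39.87°
δ = |180° − 39.87°| = 140.13°
140.13° > 2α = 61.93°  →  invalid

δ = 140.13°, invalid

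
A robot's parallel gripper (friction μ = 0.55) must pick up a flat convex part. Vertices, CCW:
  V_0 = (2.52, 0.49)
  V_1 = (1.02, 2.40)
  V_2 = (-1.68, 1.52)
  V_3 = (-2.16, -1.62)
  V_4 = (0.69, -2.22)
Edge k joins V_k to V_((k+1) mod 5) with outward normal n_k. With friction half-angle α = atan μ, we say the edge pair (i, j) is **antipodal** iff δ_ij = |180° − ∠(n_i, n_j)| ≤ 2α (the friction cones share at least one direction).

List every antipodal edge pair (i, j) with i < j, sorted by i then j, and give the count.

count = 5; pairs: (0,2), (0,3), (1,3), (1,4), (2,4)

α = atan 0.55 = 28.81°;  2α = 57.62°
n_0 = (+0.7865, +0.6176)
n_1 = (-0.3099, +0.9508)
n_2 = (-0.9885, +0.1511)
n_3 = (-0.2060, -0.9785)
n_4 = (+0.8287, -0.5596)
  (0,1): δ = 110.09°  ·
  (0,2): δ = 46.84°  ✓
  (0,3): δ = 39.97°  ✓
  (0,4): δ = 107.83°  ·
  (1,2): δ = 116.74°  ·
  (1,3): δ = 29.94°  ✓
  (1,4): δ = 37.92°  ✓
  (2,3): δ = 93.20°  ·
  (2,4): δ = 25.34°  ✓
  (3,4): δ = 112.14°  ·
antipodal pairs: 5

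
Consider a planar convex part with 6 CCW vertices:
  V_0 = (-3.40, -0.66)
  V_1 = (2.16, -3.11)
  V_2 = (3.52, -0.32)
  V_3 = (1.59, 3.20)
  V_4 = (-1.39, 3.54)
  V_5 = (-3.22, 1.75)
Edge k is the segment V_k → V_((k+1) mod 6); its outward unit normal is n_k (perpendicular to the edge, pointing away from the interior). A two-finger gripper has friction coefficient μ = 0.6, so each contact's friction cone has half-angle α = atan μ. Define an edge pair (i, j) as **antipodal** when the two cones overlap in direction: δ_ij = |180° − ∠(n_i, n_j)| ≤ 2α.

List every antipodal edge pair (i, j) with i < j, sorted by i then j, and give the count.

α = atan 0.6 = 30.96°;  2α = 61.93°
n_0 = (-0.4032, -0.9151)
n_1 = (+0.8989, -0.4382)
n_2 = (+0.8768, +0.4808)
n_3 = (+0.1134, +0.9936)
n_4 = (-0.6993, +0.7149)
n_5 = (-0.9972, +0.0745)
  (0,1): δ = 92.21°  ·
  (0,2): δ = 37.48°  ✓
  (0,3): δ = 17.27°  ✓
  (0,4): δ = 68.15°  ·
  (0,5): δ = 109.51°  ·
  (1,2): δ = 125.28°  ·
  (1,3): δ = 70.52°  ·
  (1,4): δ = 19.65°  ✓
  (1,5): δ = 21.72°  ✓
  (2,3): δ = 125.24°  ·
  (2,4): δ = 74.37°  ·
  (2,5): δ = 33.01°  ✓
  (3,4): δ = 129.12°  ·
  (3,5): δ = 87.76°  ·
  (4,5): δ = 138.64°  ·
antipodal pairs: 5

count = 5; pairs: (0,2), (0,3), (1,4), (1,5), (2,5)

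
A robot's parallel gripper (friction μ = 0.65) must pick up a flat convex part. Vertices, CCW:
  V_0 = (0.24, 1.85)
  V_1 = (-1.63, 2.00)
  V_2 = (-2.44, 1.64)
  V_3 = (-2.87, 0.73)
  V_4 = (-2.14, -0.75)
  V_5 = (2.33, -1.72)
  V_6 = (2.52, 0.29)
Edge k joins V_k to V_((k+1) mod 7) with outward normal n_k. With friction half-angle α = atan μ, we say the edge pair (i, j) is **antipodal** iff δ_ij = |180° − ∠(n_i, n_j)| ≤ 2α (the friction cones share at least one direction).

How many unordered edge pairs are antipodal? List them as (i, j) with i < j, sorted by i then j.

α = atan 0.65 = 33.02°;  2α = 66.05°
n_0 = (+0.0800, +0.9968)
n_1 = (-0.4061, +0.9138)
n_2 = (-0.9041, +0.4272)
n_3 = (-0.8968, -0.4424)
n_4 = (-0.2121, -0.9773)
n_5 = (+0.9956, -0.0941)
n_6 = (+0.5647, +0.8253)
  (0,1): δ = 151.45°  ·
  (0,2): δ = 110.71°  ·
  (0,3): δ = 59.16°  ✓
  (0,4): δ = 7.66°  ✓
  (0,5): δ = 89.19°  ·
  (0,6): δ = 150.21°  ·
  (1,2): δ = 139.25°  ·
  (1,3): δ = 87.71°  ·
  (1,4): δ = 36.21°  ✓
  (1,5): δ = 60.64°  ✓
  (1,6): δ = 121.66°  ·
  (2,3): δ = 128.45°  ·
  (2,4): δ = 76.95°  ·
  (2,5): δ = 19.89°  ✓
  (2,6): δ = 80.91°  ·
  (3,4): δ = 128.50°  ·
  (3,5): δ = 31.65°  ✓
  (3,6): δ = 29.37°  ✓
  (4,5): δ = 83.16°  ·
  (4,6): δ = 22.14°  ✓
  (5,6): δ = 118.98°  ·
antipodal pairs: 8

count = 8; pairs: (0,3), (0,4), (1,4), (1,5), (2,5), (3,5), (3,6), (4,6)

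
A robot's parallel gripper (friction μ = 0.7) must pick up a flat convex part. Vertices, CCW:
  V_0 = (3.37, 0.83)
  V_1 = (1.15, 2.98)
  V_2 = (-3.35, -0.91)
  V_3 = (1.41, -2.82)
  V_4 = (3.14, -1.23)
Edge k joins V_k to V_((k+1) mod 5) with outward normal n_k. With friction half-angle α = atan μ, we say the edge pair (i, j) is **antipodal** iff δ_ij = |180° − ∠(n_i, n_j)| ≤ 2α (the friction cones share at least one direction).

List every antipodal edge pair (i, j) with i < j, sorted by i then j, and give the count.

count = 4; pairs: (0,2), (1,2), (1,3), (1,4)

α = atan 0.7 = 34.99°;  2α = 69.98°
n_0 = (+0.6957, +0.7183)
n_1 = (-0.6540, +0.7565)
n_2 = (-0.3724, -0.9281)
n_3 = (+0.6767, -0.7363)
n_4 = (+0.9938, -0.1110)
  (0,1): δ = 95.08°  ·
  (0,2): δ = 22.22°  ✓
  (0,3): δ = 86.67°  ·
  (0,4): δ = 127.71°  ·
  (1,2): δ = 62.71°  ✓
  (1,3): δ = 1.74°  ✓
  (1,4): δ = 42.79°  ✓
  (2,3): δ = 115.55°  ·
  (2,4): δ = 74.51°  ·
  (3,4): δ = 138.96°  ·
antipodal pairs: 4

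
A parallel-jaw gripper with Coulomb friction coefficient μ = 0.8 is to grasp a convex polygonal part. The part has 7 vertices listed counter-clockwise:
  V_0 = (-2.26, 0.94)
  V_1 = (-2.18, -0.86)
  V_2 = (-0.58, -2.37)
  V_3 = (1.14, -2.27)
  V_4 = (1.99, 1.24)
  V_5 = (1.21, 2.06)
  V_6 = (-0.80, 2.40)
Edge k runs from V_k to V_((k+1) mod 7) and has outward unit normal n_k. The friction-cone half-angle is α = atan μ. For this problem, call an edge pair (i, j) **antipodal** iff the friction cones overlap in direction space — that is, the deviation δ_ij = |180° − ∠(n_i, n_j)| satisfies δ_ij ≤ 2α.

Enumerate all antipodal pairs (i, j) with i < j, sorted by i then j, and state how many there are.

count = 9; pairs: (0,3), (0,4), (1,3), (1,4), (1,5), (2,4), (2,5), (2,6), (3,6)

α = atan 0.8 = 38.66°;  2α = 77.32°
n_0 = (-0.9990, -0.0444)
n_1 = (-0.6864, -0.7273)
n_2 = (+0.0580, -0.9983)
n_3 = (+0.9719, -0.2354)
n_4 = (+0.7246, +0.6892)
n_5 = (+0.1668, +0.9860)
n_6 = (-0.7071, +0.7071)
  (0,1): δ = 135.89°  ·
  (0,2): δ = 89.22°  ·
  (0,3): δ = 16.16°  ✓
  (0,4): δ = 41.02°  ✓
  (0,5): δ = 77.85°  ·
  (0,6): δ = 132.46°  ·
  (1,2): δ = 133.33°  ·
  (1,3): δ = 60.27°  ✓
  (1,4): δ = 3.09°  ✓
  (1,5): δ = 33.74°  ✓
  (1,6): δ = 88.34°  ·
  (2,3): δ = 106.94°  ·
  (2,4): δ = 49.76°  ✓
  (2,5): δ = 12.93°  ✓
  (2,6): δ = 41.67°  ✓
  (3,4): δ = 122.82°  ·
  (3,5): δ = 85.99°  ·
  (3,6): δ = 31.39°  ✓
  (4,5): δ = 143.17°  ·
  (4,6): δ = 88.57°  ·
  (5,6): δ = 125.40°  ·
antipodal pairs: 9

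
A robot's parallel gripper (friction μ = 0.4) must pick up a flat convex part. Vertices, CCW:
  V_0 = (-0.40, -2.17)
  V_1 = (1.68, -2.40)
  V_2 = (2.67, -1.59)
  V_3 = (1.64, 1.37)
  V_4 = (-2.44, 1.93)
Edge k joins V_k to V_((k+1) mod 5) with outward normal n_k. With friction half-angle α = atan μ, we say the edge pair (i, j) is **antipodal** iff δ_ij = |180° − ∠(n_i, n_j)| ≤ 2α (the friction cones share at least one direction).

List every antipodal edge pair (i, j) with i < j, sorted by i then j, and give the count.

α = atan 0.4 = 21.80°;  2α = 43.60°
n_0 = (-0.1099, -0.9939)
n_1 = (+0.6332, -0.7740)
n_2 = (+0.9445, +0.3286)
n_3 = (+0.1360, +0.9907)
n_4 = (-0.8953, -0.4455)
  (0,1): δ = 134.40°  ·
  (0,2): δ = 64.50°  ·
  (0,3): δ = 1.51°  ✓
  (0,4): δ = 122.76°  ·
  (1,2): δ = 110.10°  ·
  (1,3): δ = 47.10°  ·
  (1,4): δ = 77.16°  ·
  (2,3): δ = 117.00°  ·
  (2,4): δ = 7.27°  ✓
  (3,4): δ = 55.73°  ·
antipodal pairs: 2

count = 2; pairs: (0,3), (2,4)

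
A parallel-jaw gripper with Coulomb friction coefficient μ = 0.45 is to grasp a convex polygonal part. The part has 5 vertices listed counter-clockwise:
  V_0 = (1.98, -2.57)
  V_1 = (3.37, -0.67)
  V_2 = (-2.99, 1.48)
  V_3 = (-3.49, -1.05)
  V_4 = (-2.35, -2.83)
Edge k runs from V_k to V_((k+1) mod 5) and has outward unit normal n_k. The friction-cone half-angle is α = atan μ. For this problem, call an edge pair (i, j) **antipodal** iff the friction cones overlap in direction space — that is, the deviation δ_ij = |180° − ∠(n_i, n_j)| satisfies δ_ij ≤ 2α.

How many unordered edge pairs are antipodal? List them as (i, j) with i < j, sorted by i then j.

α = atan 0.45 = 24.23°;  2α = 48.46°
n_0 = (+0.8071, -0.5904)
n_1 = (+0.3202, +0.9473)
n_2 = (-0.9810, +0.1939)
n_3 = (-0.8421, -0.5393)
n_4 = (+0.0599, -0.9982)
  (0,1): δ = 72.49°  ·
  (0,2): δ = 25.01°  ✓
  (0,3): δ = 68.83°  ·
  (0,4): δ = 129.62°  ·
  (1,2): δ = 82.50°  ·
  (1,3): δ = 38.68°  ✓
  (1,4): δ = 22.11°  ✓
  (2,3): δ = 136.18°  ·
  (2,4): δ = 75.38°  ·
  (3,4): δ = 119.20°  ·
antipodal pairs: 3

count = 3; pairs: (0,2), (1,3), (1,4)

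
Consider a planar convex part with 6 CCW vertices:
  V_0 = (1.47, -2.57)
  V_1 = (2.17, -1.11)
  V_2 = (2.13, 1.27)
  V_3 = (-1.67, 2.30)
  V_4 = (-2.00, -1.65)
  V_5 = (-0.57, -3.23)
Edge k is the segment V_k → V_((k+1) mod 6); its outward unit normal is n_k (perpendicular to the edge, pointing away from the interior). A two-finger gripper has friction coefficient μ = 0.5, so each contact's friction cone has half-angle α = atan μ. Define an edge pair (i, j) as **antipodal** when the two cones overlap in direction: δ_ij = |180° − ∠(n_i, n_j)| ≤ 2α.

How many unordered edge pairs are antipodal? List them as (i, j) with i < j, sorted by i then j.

α = atan 0.5 = 26.57°;  2α = 53.13°
n_0 = (+0.9017, -0.4323)
n_1 = (+0.9999, +0.0168)
n_2 = (+0.2616, +0.9652)
n_3 = (-0.9965, +0.0833)
n_4 = (-0.7414, -0.6710)
n_5 = (+0.3078, -0.9514)
  (0,1): δ = 153.42°  ·
  (0,2): δ = 79.55°  ·
  (0,3): δ = 20.84°  ✓
  (0,4): δ = 67.76°  ·
  (0,5): δ = 133.54°  ·
  (1,2): δ = 106.13°  ·
  (1,3): δ = 5.74°  ✓
  (1,4): δ = 41.18°  ✓
  (1,5): δ = 106.97°  ·
  (2,3): δ = 79.61°  ·
  (2,4): δ = 32.69°  ✓
  (2,5): δ = 33.09°  ✓
  (3,4): δ = 133.08°  ·
  (3,5): δ = 67.30°  ·
  (4,5): δ = 114.22°  ·
antipodal pairs: 5

count = 5; pairs: (0,3), (1,3), (1,4), (2,4), (2,5)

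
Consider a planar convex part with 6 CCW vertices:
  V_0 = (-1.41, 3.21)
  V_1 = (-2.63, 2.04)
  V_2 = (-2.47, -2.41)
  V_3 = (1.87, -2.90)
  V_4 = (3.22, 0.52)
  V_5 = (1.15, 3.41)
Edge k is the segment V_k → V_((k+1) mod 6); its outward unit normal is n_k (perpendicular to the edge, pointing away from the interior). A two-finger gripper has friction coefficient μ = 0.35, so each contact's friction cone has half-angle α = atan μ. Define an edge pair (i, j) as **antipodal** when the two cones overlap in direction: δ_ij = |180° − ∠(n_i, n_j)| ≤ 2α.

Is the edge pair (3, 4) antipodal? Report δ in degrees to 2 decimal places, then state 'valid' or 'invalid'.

δ = 122.85°, invalid

α = atan 0.35 = 19.29°;  2α = 38.58°
edge 3: e_3 = (+1.35, +3.42);  n_3 = (+0.9302, -0.3672)
edge 4: e_4 = (-2.07, +2.89);  n_4 = (+0.8130, +0.5823)
∠(n_3, n_4) = 57.15°
δ = |180° − 57.15°| = 122.85°
122.85° > 2α = 38.58°  →  invalid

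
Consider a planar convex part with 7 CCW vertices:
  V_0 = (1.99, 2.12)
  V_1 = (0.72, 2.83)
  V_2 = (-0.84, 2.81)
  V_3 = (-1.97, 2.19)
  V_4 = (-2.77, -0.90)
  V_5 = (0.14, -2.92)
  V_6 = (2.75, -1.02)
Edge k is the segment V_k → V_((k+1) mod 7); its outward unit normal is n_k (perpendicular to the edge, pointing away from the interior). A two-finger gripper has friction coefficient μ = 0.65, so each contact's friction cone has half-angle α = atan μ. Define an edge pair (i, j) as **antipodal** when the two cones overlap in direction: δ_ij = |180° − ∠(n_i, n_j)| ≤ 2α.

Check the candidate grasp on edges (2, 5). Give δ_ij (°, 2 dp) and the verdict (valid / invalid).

α = atan 0.65 = 33.02°;  2α = 66.05°
edge 2: e_2 = (-1.13, -0.62);  n_2 = (-0.4810, +0.8767)
edge 5: e_5 = (+2.61, +1.90);  n_5 = (+0.5885, -0.8085)
∠(n_2, n_5) = 172.70°
δ = |180° − 172.70°| = 7.30°
7.30° ≤ 2α = 66.05°  →  valid

δ = 7.30°, valid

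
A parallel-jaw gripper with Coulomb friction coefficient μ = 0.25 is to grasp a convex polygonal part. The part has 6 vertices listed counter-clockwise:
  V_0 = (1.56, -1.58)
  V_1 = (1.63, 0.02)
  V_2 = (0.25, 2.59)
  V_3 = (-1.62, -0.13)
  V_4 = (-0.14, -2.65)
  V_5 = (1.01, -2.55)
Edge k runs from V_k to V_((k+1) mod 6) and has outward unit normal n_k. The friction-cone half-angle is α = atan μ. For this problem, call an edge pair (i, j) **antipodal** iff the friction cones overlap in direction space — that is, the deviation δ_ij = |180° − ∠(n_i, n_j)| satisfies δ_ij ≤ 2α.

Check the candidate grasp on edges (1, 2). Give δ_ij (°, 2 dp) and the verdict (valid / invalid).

α = atan 0.25 = 14.04°;  2α = 28.07°
edge 1: e_1 = (-1.38, +2.57);  n_1 = (+0.8810, +0.4731)
edge 2: e_2 = (-1.87, -2.72);  n_2 = (-0.8240, +0.5665)
∠(n_1, n_2) = 117.26°
δ = |180° − 117.26°| = 62.74°
62.74° > 2α = 28.07°  →  invalid

δ = 62.74°, invalid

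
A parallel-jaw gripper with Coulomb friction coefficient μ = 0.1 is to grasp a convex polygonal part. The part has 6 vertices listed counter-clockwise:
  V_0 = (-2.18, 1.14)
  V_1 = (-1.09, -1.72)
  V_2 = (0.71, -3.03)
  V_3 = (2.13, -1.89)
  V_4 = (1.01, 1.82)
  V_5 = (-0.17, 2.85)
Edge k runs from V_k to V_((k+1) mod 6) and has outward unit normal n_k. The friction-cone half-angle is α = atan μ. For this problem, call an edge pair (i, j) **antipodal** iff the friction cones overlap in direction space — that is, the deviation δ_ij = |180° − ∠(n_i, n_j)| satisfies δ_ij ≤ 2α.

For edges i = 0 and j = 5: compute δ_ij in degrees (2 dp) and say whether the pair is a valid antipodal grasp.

α = atan 0.1 = 5.71°;  2α = 11.42°
edge 0: e_0 = (+1.09, -2.86);  n_0 = (-0.9344, -0.3561)
edge 5: e_5 = (-2.01, -1.71);  n_5 = (-0.6480, +0.7617)
∠(n_0, n_5) = 70.47°
δ = |180° − 70.47°| = 109.53°
109.53° > 2α = 11.42°  →  invalid

δ = 109.53°, invalid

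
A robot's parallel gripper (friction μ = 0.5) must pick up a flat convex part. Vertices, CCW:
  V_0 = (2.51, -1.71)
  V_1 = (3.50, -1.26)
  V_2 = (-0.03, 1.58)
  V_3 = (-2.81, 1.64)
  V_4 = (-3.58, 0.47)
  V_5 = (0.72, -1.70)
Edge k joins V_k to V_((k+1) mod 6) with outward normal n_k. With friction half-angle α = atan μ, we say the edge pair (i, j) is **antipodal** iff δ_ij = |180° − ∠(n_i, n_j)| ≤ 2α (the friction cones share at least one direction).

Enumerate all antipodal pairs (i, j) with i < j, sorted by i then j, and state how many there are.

count = 6; pairs: (0,2), (0,3), (1,4), (1,5), (2,4), (2,5)

α = atan 0.5 = 26.57°;  2α = 53.13°
n_0 = (+0.4138, -0.9104)
n_1 = (+0.6268, +0.7791)
n_2 = (+0.0216, +0.9998)
n_3 = (-0.8353, +0.5497)
n_4 = (-0.4505, -0.8928)
n_5 = (-0.0056, -1.0000)
  (0,1): δ = 63.26°  ·
  (0,2): δ = 25.68°  ✓
  (0,3): δ = 32.21°  ✓
  (0,4): δ = 128.78°  ·
  (0,5): δ = 155.24°  ·
  (1,2): δ = 142.42°  ·
  (1,3): δ = 84.53°  ·
  (1,4): δ = 12.04°  ✓
  (1,5): δ = 38.50°  ✓
  (2,3): δ = 122.11°  ·
  (2,4): δ = 25.54°  ✓
  (2,5): δ = 0.92°  ✓
  (3,4): δ = 83.43°  ·
  (3,5): δ = 56.97°  ·
  (4,5): δ = 153.54°  ·
antipodal pairs: 6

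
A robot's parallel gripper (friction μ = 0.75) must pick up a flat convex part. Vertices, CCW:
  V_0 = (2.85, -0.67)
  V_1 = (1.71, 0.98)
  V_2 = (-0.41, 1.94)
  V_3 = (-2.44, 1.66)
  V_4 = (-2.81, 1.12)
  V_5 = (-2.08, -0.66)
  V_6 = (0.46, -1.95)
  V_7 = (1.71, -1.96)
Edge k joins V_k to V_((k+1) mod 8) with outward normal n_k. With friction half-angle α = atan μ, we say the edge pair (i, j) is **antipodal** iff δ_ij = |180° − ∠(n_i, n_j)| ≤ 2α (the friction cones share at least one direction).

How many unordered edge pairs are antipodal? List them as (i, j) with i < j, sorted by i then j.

α = atan 0.75 = 36.87°;  2α = 73.74°
n_0 = (+0.8227, +0.5684)
n_1 = (+0.4125, +0.9110)
n_2 = (-0.1366, +0.9906)
n_3 = (-0.8249, +0.5652)
n_4 = (-0.9252, -0.3794)
n_5 = (-0.4528, -0.8916)
n_6 = (-0.0080, -1.0000)
n_7 = (+0.7493, -0.6622)
  (0,1): δ = 149.00°  ·
  (0,2): δ = 116.79°  ·
  (0,3): δ = 69.06°  ✓
  (0,4): δ = 12.34°  ✓
  (0,5): δ = 28.43°  ✓
  (0,6): δ = 54.90°  ✓
  (0,7): δ = 103.89°  ·
  (1,2): δ = 147.78°  ·
  (1,3): δ = 100.06°  ·
  (1,4): δ = 43.34°  ✓
  (1,5): δ = 2.56°  ✓
  (1,6): δ = 23.90°  ✓
  (1,7): δ = 72.89°  ✓
  (2,3): δ = 132.27°  ·
  (2,4): δ = 75.55°  ·
  (2,5): δ = 34.78°  ✓
  (2,6): δ = 8.31°  ✓
  (2,7): δ = 40.68°  ✓
  (3,4): δ = 123.28°  ·
  (3,5): δ = 82.51°  ·
  (3,6): δ = 56.04°  ✓
  (3,7): δ = 7.05°  ✓
  (4,5): δ = 139.22°  ·
  (4,6): δ = 112.76°  ·
  (4,7): δ = 63.77°  ✓
  (5,6): δ = 153.53°  ·
  (5,7): δ = 104.54°  ·
  (6,7): δ = 131.01°  ·
antipodal pairs: 14

count = 14; pairs: (0,3), (0,4), (0,5), (0,6), (1,4), (1,5), (1,6), (1,7), (2,5), (2,6), (2,7), (3,6), (3,7), (4,7)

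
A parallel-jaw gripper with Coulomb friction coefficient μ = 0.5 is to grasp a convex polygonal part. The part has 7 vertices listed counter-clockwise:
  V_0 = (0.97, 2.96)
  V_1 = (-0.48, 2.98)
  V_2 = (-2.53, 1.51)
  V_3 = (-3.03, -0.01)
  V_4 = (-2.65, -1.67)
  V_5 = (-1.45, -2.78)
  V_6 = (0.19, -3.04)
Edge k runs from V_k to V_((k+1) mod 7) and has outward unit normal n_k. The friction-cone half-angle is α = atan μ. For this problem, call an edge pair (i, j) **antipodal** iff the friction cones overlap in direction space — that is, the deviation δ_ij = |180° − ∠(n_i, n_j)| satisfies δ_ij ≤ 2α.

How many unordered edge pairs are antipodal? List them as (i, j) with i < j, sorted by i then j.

count = 6; pairs: (0,4), (0,5), (1,5), (1,6), (2,6), (3,6)

α = atan 0.5 = 26.57°;  2α = 53.13°
n_0 = (+0.0138, +0.9999)
n_1 = (-0.5827, +0.8127)
n_2 = (-0.9499, +0.3125)
n_3 = (-0.9748, -0.2231)
n_4 = (-0.6790, -0.7341)
n_5 = (-0.1566, -0.9877)
n_6 = (+0.9917, -0.1289)
  (0,1): δ = 143.57°  ·
  (0,2): δ = 107.42°  ·
  (0,3): δ = 76.32°  ·
  (0,4): δ = 41.98°  ✓
  (0,5): δ = 8.22°  ✓
  (0,6): δ = 83.38°  ·
  (1,2): δ = 143.85°  ·
  (1,3): δ = 112.75°  ·
  (1,4): δ = 78.41°  ·
  (1,5): δ = 44.65°  ✓
  (1,6): δ = 46.95°  ✓
  (2,3): δ = 148.90°  ·
  (2,4): δ = 114.56°  ·
  (2,5): δ = 80.80°  ·
  (2,6): δ = 10.80°  ✓
  (3,4): δ = 145.66°  ·
  (3,5): δ = 111.90°  ·
  (3,6): δ = 20.30°  ✓
  (4,5): δ = 146.24°  ·
  (4,6): δ = 54.64°  ·
  (5,6): δ = 88.40°  ·
antipodal pairs: 6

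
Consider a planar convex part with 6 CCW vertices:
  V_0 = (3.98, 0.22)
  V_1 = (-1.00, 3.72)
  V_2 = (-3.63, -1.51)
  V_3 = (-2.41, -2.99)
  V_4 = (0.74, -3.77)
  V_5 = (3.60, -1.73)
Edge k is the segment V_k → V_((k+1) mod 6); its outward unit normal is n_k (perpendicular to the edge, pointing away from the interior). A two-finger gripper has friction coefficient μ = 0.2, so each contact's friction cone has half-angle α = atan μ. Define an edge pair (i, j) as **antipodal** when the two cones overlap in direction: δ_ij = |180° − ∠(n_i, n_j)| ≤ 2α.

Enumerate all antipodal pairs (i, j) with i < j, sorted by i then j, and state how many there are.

α = atan 0.2 = 11.31°;  2α = 22.62°
n_0 = (+0.5750, +0.8181)
n_1 = (-0.8934, +0.4493)
n_2 = (-0.7716, -0.6361)
n_3 = (-0.2404, -0.9707)
n_4 = (+0.5807, -0.8141)
n_5 = (+0.9815, -0.1913)
  (0,1): δ = 81.60°  ·
  (0,2): δ = 15.40°  ✓
  (0,3): δ = 21.19°  ✓
  (0,4): δ = 70.60°  ·
  (0,5): δ = 114.07°  ·
  (1,2): δ = 113.80°  ·
  (1,3): δ = 77.21°  ·
  (1,4): δ = 27.80°  ·
  (1,5): δ = 15.67°  ✓
  (2,3): δ = 143.41°  ·
  (2,4): δ = 94.00°  ·
  (2,5): δ = 50.53°  ·
  (3,4): δ = 130.59°  ·
  (3,5): δ = 87.12°  ·
  (4,5): δ = 136.53°  ·
antipodal pairs: 3

count = 3; pairs: (0,2), (0,3), (1,5)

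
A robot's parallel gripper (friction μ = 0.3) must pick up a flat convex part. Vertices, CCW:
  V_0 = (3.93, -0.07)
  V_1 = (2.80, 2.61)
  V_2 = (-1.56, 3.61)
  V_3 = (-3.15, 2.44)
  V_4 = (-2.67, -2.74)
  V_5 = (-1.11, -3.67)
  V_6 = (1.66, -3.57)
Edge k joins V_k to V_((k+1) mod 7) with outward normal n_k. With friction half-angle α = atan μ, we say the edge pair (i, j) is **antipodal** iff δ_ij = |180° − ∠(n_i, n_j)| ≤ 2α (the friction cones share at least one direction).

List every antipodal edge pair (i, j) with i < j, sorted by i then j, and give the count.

α = atan 0.3 = 16.70°;  2α = 33.40°
n_0 = (+0.9214, +0.3885)
n_1 = (+0.2236, +0.9747)
n_2 = (-0.5927, +0.8054)
n_3 = (-0.9957, -0.0923)
n_4 = (-0.5121, -0.8589)
n_5 = (+0.0361, -0.9993)
n_6 = (+0.8390, -0.5441)
  (0,1): δ = 125.78°  ·
  (0,2): δ = 76.51°  ·
  (0,3): δ = 17.57°  ✓
  (0,4): δ = 36.34°  ·
  (0,5): δ = 69.21°  ·
  (0,6): δ = 124.17°  ·
  (1,2): δ = 130.73°  ·
  (1,3): δ = 71.79°  ·
  (1,4): δ = 17.88°  ✓
  (1,5): δ = 14.99°  ✓
  (1,6): δ = 69.95°  ·
  (2,3): δ = 121.05°  ·
  (2,4): δ = 67.15°  ·
  (2,5): δ = 34.28°  ·
  (2,6): δ = 20.69°  ✓
  (3,4): δ = 126.10°  ·
  (3,5): δ = 93.23°  ·
  (3,6): δ = 38.26°  ·
  (4,5): δ = 147.13°  ·
  (4,6): δ = 92.16°  ·
  (5,6): δ = 125.03°  ·
antipodal pairs: 4

count = 4; pairs: (0,3), (1,4), (1,5), (2,6)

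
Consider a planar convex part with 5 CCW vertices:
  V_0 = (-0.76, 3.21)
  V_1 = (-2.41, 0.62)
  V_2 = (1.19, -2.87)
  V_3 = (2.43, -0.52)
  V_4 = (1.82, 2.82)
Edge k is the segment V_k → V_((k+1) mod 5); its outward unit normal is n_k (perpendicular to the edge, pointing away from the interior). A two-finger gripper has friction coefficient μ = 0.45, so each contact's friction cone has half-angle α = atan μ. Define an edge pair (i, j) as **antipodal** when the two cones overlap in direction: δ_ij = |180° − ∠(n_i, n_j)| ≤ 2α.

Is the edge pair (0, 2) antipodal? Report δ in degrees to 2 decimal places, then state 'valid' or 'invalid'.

δ = 4.68°, valid

α = atan 0.45 = 24.23°;  2α = 48.46°
edge 0: e_0 = (-1.65, -2.59);  n_0 = (-0.8434, +0.5373)
edge 2: e_2 = (+1.24, +2.35);  n_2 = (+0.8844, -0.4667)
∠(n_0, n_2) = 175.32°
δ = |180° − 175.32°| = 4.68°
4.68° ≤ 2α = 48.46°  →  valid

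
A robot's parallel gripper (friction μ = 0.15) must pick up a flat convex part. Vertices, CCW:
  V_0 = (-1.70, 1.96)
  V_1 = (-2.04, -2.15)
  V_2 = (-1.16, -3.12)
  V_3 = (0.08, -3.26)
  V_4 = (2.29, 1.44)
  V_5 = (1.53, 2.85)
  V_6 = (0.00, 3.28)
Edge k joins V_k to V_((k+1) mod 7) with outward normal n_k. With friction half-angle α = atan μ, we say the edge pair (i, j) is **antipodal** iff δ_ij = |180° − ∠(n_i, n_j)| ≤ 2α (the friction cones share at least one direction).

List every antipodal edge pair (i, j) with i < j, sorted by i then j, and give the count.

α = atan 0.15 = 8.53°;  2α = 17.06°
n_0 = (-0.9966, +0.0824)
n_1 = (-0.7406, -0.6719)
n_2 = (-0.1122, -0.9937)
n_3 = (+0.9049, -0.4255)
n_4 = (+0.8803, +0.4745)
n_5 = (+0.2706, +0.9627)
n_6 = (-0.6133, +0.7899)
  (0,1): δ = 133.06°  ·
  (0,2): δ = 91.71°  ·
  (0,3): δ = 20.45°  ·
  (0,4): δ = 33.05°  ·
  (0,5): δ = 79.03°  ·
  (0,6): δ = 132.56°  ·
  (1,2): δ = 138.66°  ·
  (1,3): δ = 67.40°  ·
  (1,4): δ = 13.89°  ✓
  (1,5): δ = 32.09°  ·
  (1,6): δ = 85.61°  ·
  (2,3): δ = 108.74°  ·
  (2,4): δ = 55.23°  ·
  (2,5): δ = 9.26°  ✓
  (2,6): δ = 44.27°  ·
  (3,4): δ = 126.49°  ·
  (3,5): δ = 80.51°  ·
  (3,6): δ = 26.99°  ·
  (4,5): δ = 134.02°  ·
  (4,6): δ = 80.50°  ·
  (5,6): δ = 126.47°  ·
antipodal pairs: 2

count = 2; pairs: (1,4), (2,5)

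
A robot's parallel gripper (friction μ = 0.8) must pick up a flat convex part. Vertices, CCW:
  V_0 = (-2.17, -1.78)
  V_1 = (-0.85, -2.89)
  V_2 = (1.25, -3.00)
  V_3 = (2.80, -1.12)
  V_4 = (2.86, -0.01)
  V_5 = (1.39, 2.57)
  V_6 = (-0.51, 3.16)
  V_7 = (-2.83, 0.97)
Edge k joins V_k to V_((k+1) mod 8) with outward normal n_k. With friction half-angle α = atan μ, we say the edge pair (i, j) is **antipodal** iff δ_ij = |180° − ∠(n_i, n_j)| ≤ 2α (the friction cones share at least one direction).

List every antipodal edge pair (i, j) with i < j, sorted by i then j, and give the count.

count = 14; pairs: (0,3), (0,4), (0,5), (1,4), (1,5), (1,6), (2,5), (2,6), (2,7), (3,6), (3,7), (4,6), (4,7), (5,7)

α = atan 0.8 = 38.66°;  2α = 77.32°
n_0 = (-0.6436, -0.7654)
n_1 = (-0.0523, -0.9986)
n_2 = (+0.7716, -0.6361)
n_3 = (+0.9985, -0.0540)
n_4 = (+0.8689, +0.4951)
n_5 = (+0.2966, +0.9550)
n_6 = (-0.6864, +0.7272)
n_7 = (-0.9724, -0.2334)
  (0,1): δ = 142.94°  ·
  (0,2): δ = 89.44°  ·
  (0,3): δ = 53.03°  ✓
  (0,4): δ = 20.27°  ✓
  (0,5): δ = 22.81°  ✓
  (0,6): δ = 83.41°  ·
  (0,7): δ = 143.56°  ·
  (1,2): δ = 126.51°  ·
  (1,3): δ = 90.10°  ·
  (1,4): δ = 57.33°  ✓
  (1,5): δ = 14.25°  ✓
  (1,6): δ = 46.35°  ✓
  (1,7): δ = 106.49°  ·
  (2,3): δ = 143.59°  ·
  (2,4): δ = 110.82°  ·
  (2,5): δ = 67.75°  ✓
  (2,6): δ = 7.15°  ✓
  (2,7): δ = 53.00°  ✓
  (3,4): δ = 147.23°  ·
  (3,5): δ = 104.16°  ·
  (3,6): δ = 43.56°  ✓
  (3,7): δ = 16.59°  ✓
  (4,5): δ = 136.92°  ·
  (4,6): δ = 76.32°  ✓
  (4,7): δ = 16.18°  ✓
  (5,6): δ = 119.40°  ·
  (5,7): δ = 59.25°  ✓
  (6,7): δ = 119.85°  ·
antipodal pairs: 14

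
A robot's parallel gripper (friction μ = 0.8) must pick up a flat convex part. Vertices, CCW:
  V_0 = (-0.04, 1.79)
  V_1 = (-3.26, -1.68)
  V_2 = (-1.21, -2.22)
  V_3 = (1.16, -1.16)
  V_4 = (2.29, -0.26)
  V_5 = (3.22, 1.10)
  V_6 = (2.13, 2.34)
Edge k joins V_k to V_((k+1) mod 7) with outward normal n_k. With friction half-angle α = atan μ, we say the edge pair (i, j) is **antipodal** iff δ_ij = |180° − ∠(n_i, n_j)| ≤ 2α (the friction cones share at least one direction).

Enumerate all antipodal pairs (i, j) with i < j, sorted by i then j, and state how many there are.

count = 10; pairs: (0,1), (0,2), (0,3), (0,4), (1,5), (1,6), (2,5), (2,6), (3,6), (4,6)

α = atan 0.8 = 38.66°;  2α = 77.32°
n_0 = (-0.7330, +0.6802)
n_1 = (-0.2547, -0.9670)
n_2 = (+0.4083, -0.9129)
n_3 = (+0.6230, -0.7822)
n_4 = (+0.8255, -0.5645)
n_5 = (+0.7511, +0.6602)
n_6 = (-0.2457, +0.9693)
  (0,1): δ = 61.90°  ✓
  (0,2): δ = 23.04°  ✓
  (0,3): δ = 8.60°  ✓
  (0,4): δ = 8.49°  ✓
  (0,5): δ = 84.18°  ·
  (0,6): δ = 147.08°  ·
  (1,2): δ = 141.15°  ·
  (1,3): δ = 126.71°  ·
  (1,4): δ = 109.61°  ·
  (1,5): δ = 33.93°  ✓
  (1,6): δ = 28.98°  ✓
  (2,3): δ = 165.56°  ·
  (2,4): δ = 148.46°  ·
  (2,5): δ = 72.78°  ✓
  (2,6): δ = 9.87°  ✓
  (3,4): δ = 162.90°  ·
  (3,5): δ = 87.22°  ·
  (3,6): δ = 24.31°  ✓
  (4,5): δ = 104.32°  ·
  (4,6): δ = 41.41°  ✓
  (5,6): δ = 117.09°  ·
antipodal pairs: 10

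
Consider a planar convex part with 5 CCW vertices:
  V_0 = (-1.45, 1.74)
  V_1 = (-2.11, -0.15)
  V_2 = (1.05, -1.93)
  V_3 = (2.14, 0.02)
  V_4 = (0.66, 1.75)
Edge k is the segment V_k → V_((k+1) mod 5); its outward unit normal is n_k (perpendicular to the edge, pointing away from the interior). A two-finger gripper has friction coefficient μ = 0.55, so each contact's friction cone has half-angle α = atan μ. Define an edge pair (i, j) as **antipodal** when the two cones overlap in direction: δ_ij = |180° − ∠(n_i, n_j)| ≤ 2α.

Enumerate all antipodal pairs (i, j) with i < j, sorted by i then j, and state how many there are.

α = atan 0.55 = 28.81°;  2α = 57.62°
n_0 = (-0.9441, +0.3297)
n_1 = (-0.4908, -0.8713)
n_2 = (+0.8729, -0.4879)
n_3 = (+0.7599, +0.6501)
n_4 = (-0.0047, +1.0000)
  (0,1): δ = 100.14°  ·
  (0,2): δ = 9.95°  ✓
  (0,3): δ = 59.80°  ·
  (0,4): δ = 109.52°  ·
  (1,2): δ = 89.81°  ·
  (1,3): δ = 20.06°  ✓
  (1,4): δ = 29.66°  ✓
  (2,3): δ = 110.25°  ·
  (2,4): δ = 60.52°  ·
  (3,4): δ = 130.28°  ·
antipodal pairs: 3

count = 3; pairs: (0,2), (1,3), (1,4)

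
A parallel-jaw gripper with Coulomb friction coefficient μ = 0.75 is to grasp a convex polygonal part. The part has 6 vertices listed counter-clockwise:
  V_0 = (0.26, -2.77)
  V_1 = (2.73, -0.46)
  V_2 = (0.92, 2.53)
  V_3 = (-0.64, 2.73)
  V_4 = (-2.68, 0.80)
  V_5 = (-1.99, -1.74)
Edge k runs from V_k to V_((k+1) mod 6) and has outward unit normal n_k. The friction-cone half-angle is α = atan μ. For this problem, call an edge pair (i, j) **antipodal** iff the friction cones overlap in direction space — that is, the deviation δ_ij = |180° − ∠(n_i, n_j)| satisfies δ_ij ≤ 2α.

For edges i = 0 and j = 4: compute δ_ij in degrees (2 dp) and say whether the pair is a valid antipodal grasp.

δ = 62.11°, valid

α = atan 0.75 = 36.87°;  2α = 73.74°
edge 0: e_0 = (+2.47, +2.31);  n_0 = (+0.6831, -0.7304)
edge 4: e_4 = (+0.69, -2.54);  n_4 = (-0.9650, -0.2622)
∠(n_0, n_4) = 117.89°
δ = |180° − 117.89°| = 62.11°
62.11° ≤ 2α = 73.74°  →  valid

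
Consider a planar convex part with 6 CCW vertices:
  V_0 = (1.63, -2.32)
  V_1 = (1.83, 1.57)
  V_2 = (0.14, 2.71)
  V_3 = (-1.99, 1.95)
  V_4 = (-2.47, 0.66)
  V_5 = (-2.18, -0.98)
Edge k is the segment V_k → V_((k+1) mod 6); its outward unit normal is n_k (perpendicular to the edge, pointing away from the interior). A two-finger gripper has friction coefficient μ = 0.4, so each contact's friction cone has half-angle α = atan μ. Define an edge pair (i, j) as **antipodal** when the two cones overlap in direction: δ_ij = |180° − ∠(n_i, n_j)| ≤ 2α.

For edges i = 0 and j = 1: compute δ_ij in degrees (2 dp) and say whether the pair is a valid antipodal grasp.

α = atan 0.4 = 21.80°;  2α = 43.60°
edge 0: e_0 = (+0.20, +3.89);  n_0 = (+0.9987, -0.0513)
edge 1: e_1 = (-1.69, +1.14);  n_1 = (+0.5592, +0.8290)
∠(n_0, n_1) = 58.94°
δ = |180° − 58.94°| = 121.06°
121.06° > 2α = 43.60°  →  invalid

δ = 121.06°, invalid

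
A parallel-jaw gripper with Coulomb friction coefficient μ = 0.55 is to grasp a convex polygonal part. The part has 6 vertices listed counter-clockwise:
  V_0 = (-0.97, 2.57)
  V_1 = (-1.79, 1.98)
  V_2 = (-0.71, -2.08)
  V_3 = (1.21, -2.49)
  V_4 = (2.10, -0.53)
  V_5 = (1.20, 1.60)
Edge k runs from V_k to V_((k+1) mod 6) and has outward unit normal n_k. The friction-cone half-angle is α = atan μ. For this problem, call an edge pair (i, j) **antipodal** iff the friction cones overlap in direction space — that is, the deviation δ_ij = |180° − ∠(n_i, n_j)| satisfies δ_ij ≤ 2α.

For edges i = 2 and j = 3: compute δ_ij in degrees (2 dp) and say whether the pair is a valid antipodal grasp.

α = atan 0.55 = 28.81°;  2α = 57.62°
edge 2: e_2 = (+1.92, -0.41);  n_2 = (-0.2088, -0.9780)
edge 3: e_3 = (+0.89, +1.96);  n_3 = (+0.9105, -0.4135)
∠(n_2, n_3) = 77.63°
δ = |180° − 77.63°| = 102.37°
102.37° > 2α = 57.62°  →  invalid

δ = 102.37°, invalid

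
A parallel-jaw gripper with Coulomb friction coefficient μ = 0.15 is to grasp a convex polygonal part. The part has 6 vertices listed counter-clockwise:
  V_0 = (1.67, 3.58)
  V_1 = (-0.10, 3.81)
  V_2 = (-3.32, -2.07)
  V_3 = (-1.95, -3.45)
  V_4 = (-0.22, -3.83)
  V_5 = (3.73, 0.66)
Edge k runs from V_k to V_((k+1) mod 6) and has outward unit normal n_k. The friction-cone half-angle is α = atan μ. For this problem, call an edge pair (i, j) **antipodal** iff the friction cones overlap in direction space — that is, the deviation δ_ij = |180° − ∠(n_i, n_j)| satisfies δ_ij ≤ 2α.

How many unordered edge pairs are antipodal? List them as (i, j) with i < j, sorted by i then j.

count = 3; pairs: (0,3), (1,4), (2,5)

α = atan 0.15 = 8.53°;  2α = 17.06°
n_0 = (+0.1289, +0.9917)
n_1 = (-0.8771, +0.4803)
n_2 = (-0.7097, -0.7045)
n_3 = (-0.2145, -0.9767)
n_4 = (+0.7508, -0.6605)
n_5 = (+0.8171, +0.5765)
  (0,1): δ = 111.30°  ·
  (0,2): δ = 37.80°  ·
  (0,3): δ = 4.98°  ✓
  (0,4): δ = 56.06°  ·
  (0,5): δ = 132.61°  ·
  (1,2): δ = 106.50°  ·
  (1,3): δ = 73.68°  ·
  (1,4): δ = 12.63°  ✓
  (1,5): δ = 63.91°  ·
  (2,3): δ = 147.18°  ·
  (2,4): δ = 86.13°  ·
  (2,5): δ = 9.59°  ✓
  (3,4): δ = 118.95°  ·
  (3,5): δ = 42.41°  ·
  (4,5): δ = 103.46°  ·
antipodal pairs: 3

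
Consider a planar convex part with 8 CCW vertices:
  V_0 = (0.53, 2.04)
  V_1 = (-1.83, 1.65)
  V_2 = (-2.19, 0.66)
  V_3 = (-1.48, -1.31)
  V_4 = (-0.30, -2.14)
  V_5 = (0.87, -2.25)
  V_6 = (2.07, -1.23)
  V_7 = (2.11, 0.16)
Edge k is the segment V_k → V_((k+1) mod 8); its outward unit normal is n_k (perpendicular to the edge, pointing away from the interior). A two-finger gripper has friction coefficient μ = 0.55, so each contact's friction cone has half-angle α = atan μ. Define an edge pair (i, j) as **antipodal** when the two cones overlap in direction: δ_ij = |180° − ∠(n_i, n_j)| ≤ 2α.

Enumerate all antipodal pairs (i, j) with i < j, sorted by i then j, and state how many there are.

count = 10; pairs: (0,3), (0,4), (0,5), (1,5), (1,6), (2,6), (2,7), (3,6), (3,7), (4,7)

α = atan 0.55 = 28.81°;  2α = 57.62°
n_0 = (-0.1630, +0.9866)
n_1 = (-0.9398, +0.3417)
n_2 = (-0.9408, -0.3391)
n_3 = (-0.5753, -0.8179)
n_4 = (-0.0936, -0.9956)
n_5 = (+0.6476, -0.7619)
n_6 = (+0.9996, -0.0288)
n_7 = (+0.7655, +0.6434)
  (0,1): δ = 119.37°  ·
  (0,2): δ = 79.56°  ·
  (0,3): δ = 44.51°  ✓
  (0,4): δ = 14.75°  ✓
  (0,5): δ = 30.98°  ✓
  (0,6): δ = 78.97°  ·
  (0,7): δ = 120.66°  ·
  (1,2): δ = 140.20°  ·
  (1,3): δ = 105.14°  ·
  (1,4): δ = 75.39°  ·
  (1,5): δ = 29.65°  ✓
  (1,6): δ = 18.33°  ✓
  (1,7): δ = 60.03°  ·
  (2,3): δ = 144.94°  ·
  (2,4): δ = 115.19°  ·
  (2,5): δ = 69.45°  ·
  (2,6): δ = 21.47°  ✓
  (2,7): δ = 20.23°  ✓
  (3,4): δ = 150.25°  ·
  (3,5): δ = 104.51°  ·
  (3,6): δ = 56.53°  ✓
  (3,7): δ = 14.83°  ✓
  (4,5): δ = 134.26°  ·
  (4,6): δ = 86.28°  ·
  (4,7): δ = 44.58°  ✓
  (5,6): δ = 132.01°  ·
  (5,7): δ = 90.32°  ·
  (6,7): δ = 138.31°  ·
antipodal pairs: 10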